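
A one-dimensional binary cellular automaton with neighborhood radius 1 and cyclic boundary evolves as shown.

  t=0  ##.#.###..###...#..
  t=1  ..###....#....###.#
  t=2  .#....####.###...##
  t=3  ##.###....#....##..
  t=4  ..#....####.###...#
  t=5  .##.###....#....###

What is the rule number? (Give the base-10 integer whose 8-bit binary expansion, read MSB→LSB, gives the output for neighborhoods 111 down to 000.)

39

  nb ###: next=.  (t=0,i=6, bit7=0)
  nb ##.: next=.  (t=0,i=1, bit6=0)
  nb #.#: next=#  (t=0,i=2, bit5=1)
  nb #..: next=.  (t=0,i=8, bit4=0)
  nb .##: next=.  (t=0,i=0, bit3=0)
  nb .#.: next=#  (t=0,i=3, bit2=1)
  nb ..#: next=#  (t=0,i=9, bit1=1)
  nb ...: next=#  (t=0,i=14, bit0=1)
  bits 00100111 = 39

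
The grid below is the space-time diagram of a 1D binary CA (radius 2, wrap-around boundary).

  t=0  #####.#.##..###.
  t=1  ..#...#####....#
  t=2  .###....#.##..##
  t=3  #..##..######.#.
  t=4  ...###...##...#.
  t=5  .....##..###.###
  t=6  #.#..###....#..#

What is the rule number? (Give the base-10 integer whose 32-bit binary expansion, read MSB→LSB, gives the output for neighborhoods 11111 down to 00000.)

2607028597

  #####|#  b31=1 t=0,i=2
  ####.|.  b30=0 t=0,i=3
  ###.#|.  b29=0 t=0,i=4
  ###..|#  b28=1 t=1,i=10
  ##.##|#  b27=1 t=0,i=15
  ##.#.|.  b26=0 t=0,i=5
  ##..#|#  b25=1 t=0,i=10
  ##...|#  b24=1 t=1,i=11
  #.###|.  b23=0 t=0,i=0
  #.##.|#  b22=1 t=0,i=8
  #.#.#|#  b21=1 t=0,i=6
  #.#..|.  b20=0 t=3,i=0
  #..##|.  b19=0 t=0,i=11
  #..#.|#  b18=1 t=1,i=1
  #...#|.  b17=0 t=1,i=4
  #....|.  b16=0 t=1,i=12
  .####|.  b15=0 t=0,i=1
  .###.|.  b14=0 t=0,i=13
  .##.#|.  b13=0 t=2,i=15
  .##..|#  b12=1 t=0,i=9
  .#.##|#  b11=1 t=0,i=7
  .#.#.|.  b10=0 t=3,i=15
  .#..#|.  b9=0 t=1,i=0
  .#...|#  b8=1 t=1,i=3
  ..###|.  b7=0 t=0,i=12
  ..##.|#  b6=1 t=2,i=14
  ..#.#|#  b5=1 t=2,i=8
  ..#..|#  b4=1 t=1,i=2
  ...##|.  b3=0 t=1,i=5
  ...#.|#  b2=1 t=1,i=14
  ....#|.  b1=0 t=1,i=13
  .....|#  b0=1 t=5,i=2
  bits 10011011011001000001100101110101 = 2607028597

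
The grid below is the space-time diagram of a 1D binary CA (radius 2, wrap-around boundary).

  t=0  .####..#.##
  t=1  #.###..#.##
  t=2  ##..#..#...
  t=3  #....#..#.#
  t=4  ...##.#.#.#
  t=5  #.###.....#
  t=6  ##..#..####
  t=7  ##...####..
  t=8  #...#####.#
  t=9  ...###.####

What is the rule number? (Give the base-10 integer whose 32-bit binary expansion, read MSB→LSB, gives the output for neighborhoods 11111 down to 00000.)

2019075055

  [31] ##### => .  t=6,i=9
  [30] ####. => #  t=0,i=3
  [29] ###.# => #  t=1,i=0
  [28] ###.. => #  t=0,i=4
  [27] ##.## => #  t=0,i=0
  [26] ##.#. => .  t=4,i=5
  [25] ##..# => .  t=0,i=5
  [24] ##... => .  t=3,i=1
  [23] #.### => .  t=0,i=1
  [22] #.##. => #  t=0,i=9
  [21] #.#.# => .  t=4,i=6
  [20] #.#.. => #  t=4,i=10
  [19] #..## => #  t=6,i=6
  [18] #..#. => .  t=0,i=6
  [17] #...# => .  t=2,i=9
  [16] #.... => .  t=3,i=2
  [15] .#### => #  t=0,i=2
  [14] .###. => .  t=1,i=3
  [13] .##.# => #  t=0,i=10
  [12] .##.. => .  t=2,i=1
  [11] .#.## => .  t=0,i=8
  [10] .#.#. => .  t=4,i=7
  [9] .#..# => #  t=2,i=5
  [8] .#... => #  t=2,i=8
  [7] ..### => #  t=6,i=7
  [6] ..##. => #  t=2,i=0
  [5] ..#.# => #  t=0,i=7
  [4] ..#.. => .  t=2,i=4
  [3] ...## => #  t=2,i=10
  [2] ...#. => #  t=3,i=4
  [1] ....# => #  t=3,i=3
  [0] ..... => #  t=5,i=7
  bits 01111000010110001010001111101111 = 2019075055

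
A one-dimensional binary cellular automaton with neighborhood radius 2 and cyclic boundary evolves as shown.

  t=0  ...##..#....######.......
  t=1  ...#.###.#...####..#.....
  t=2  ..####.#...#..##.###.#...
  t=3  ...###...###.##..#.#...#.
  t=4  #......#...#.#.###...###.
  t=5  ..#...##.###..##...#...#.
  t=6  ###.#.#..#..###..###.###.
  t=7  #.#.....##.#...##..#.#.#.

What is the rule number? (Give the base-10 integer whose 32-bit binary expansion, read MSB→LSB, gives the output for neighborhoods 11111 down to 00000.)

  #####|#  b31=1 t=0,i=14
  ####.|#  b30=1 t=0,i=16
  ###.#|#  b29=1 t=1,i=7
  ###..|.  b28=0 t=0,i=17
  ##.##|.  b27=0 t=2,i=16
  ##.#.|.  b26=0 t=1,i=8
  ##..#|#  b25=1 t=0,i=5
  ##...|.  b24=0 t=0,i=18
  #.###|#  b23=1 t=1,i=5
  #.##.|#  b22=1 t=3,i=13
  #.#.#|.  b21=0 t=4,i=13
  #.#..|.  b20=0 t=1,i=9
  #..##|#  b19=1 t=2,i=13
  #..#.|#  b18=1 t=0,i=6
  #...#|#  b17=1 t=1,i=11
  #....|#  b16=1 t=0,i=9
  .####|#  b15=1 t=0,i=13
  .###.|.  b14=0 t=1,i=6
  .##.#|.  b13=0 t=2,i=15
  .##..|.  b12=0 t=0,i=4
  .#.##|#  b11=1 t=1,i=4
  .#.#.|.  b10=0 t=3,i=18
  .#..#|.  b9=0 t=2,i=12
  .#...|.  b8=0 t=0,i=8
  ..###|.  b7=0 t=0,i=12
  ..##.|#  b6=1 t=0,i=3
  ..#.#|#  b5=1 t=1,i=3
  ..#..|#  b4=1 t=0,i=7
  ...##|.  b3=0 t=0,i=2
  ...#.|#  b2=1 t=1,i=2
  ....#|.  b1=0 t=0,i=1
  .....|.  b0=0 t=0,i=0
  bits 11100010110011111000100001110100 = 3805251700

3805251700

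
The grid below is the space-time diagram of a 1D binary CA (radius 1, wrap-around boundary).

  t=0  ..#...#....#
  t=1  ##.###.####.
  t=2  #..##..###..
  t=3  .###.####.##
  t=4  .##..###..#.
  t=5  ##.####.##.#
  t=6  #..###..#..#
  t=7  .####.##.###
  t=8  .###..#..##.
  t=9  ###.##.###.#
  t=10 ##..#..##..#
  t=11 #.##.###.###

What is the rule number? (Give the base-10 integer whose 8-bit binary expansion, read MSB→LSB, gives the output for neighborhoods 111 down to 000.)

155

  ###|#  b7=1 t=1,i=4
  ##.|.  b6=0 t=1,i=1
  #.#|.  b5=0 t=1,i=2
  #..|#  b4=1 t=0,i=0
  .##|#  b3=1 t=1,i=0
  .#.|.  b2=0 t=0,i=2
  ..#|#  b1=1 t=0,i=1
  ...|#  b0=1 t=0,i=4
  bits 10011011 = 155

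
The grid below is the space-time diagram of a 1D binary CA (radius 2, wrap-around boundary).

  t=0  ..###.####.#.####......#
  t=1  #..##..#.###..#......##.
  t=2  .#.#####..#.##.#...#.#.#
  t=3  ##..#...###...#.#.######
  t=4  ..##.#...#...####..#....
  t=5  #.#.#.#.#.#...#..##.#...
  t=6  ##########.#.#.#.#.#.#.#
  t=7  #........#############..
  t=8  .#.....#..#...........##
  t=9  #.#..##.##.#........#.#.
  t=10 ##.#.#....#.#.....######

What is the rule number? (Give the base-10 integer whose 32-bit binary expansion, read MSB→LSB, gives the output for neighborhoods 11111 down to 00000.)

  #####|.  b31=0 t=2,i=5
  ####.|.  b30=0 t=0,i=8
  ###.#|#  b29=1 t=0,i=4
  ###..|.  b28=0 t=0,i=16
  ##.##|.  b27=0 t=0,i=5
  ##.#.|#  b26=1 t=0,i=10
  ##..#|#  b25=1 t=1,i=5
  ##...|.  b24=0 t=0,i=17
  #.###|.  b23=0 t=0,i=6
  #.##.|.  b22=0 t=2,i=12
  #.#.#|#  b21=1 t=0,i=11
  #.#..|.  b20=0 t=1,i=0
  #..##|.  b19=0 t=0,i=1
  #..#.|#  b18=1 t=1,i=6
  #...#|.  b17=0 t=2,i=17
  #....|.  b16=0 t=0,i=18
  .####|#  b15=1 t=0,i=7
  .###.|#  b14=1 t=0,i=3
  .##.#|.  b13=0 t=1,i=22
  .##..|#  b12=1 t=1,i=4
  .#.##|.  b11=0 t=0,i=12
  .#.#.|#  b10=1 t=2,i=0
  .#..#|#  b9=1 t=0,i=0
  .#...|#  b8=1 t=1,i=15
  ..###|.  b7=0 t=0,i=2
  ..##.|#  b6=1 t=1,i=3
  ..#.#|#  b5=1 t=1,i=7
  ..#..|.  b4=0 t=0,i=23
  ...##|.  b3=0 t=1,i=20
  ...#.|#  b2=1 t=0,i=22
  ....#|#  b1=1 t=0,i=21
  .....|.  b0=0 t=0,i=19
  bits 00100110001001001101011101100110 = 639948646

639948646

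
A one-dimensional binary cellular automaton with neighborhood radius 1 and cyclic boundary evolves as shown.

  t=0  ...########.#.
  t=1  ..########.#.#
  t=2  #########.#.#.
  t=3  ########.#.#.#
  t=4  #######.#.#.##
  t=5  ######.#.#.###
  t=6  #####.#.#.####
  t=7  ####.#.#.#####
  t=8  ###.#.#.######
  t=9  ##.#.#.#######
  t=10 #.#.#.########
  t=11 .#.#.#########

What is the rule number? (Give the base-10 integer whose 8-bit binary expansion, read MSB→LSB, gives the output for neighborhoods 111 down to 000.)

  nb ###: next=#  (t=0,i=4, bit7=1)
  nb ##.: next=.  (t=0,i=10, bit6=0)
  nb #.#: next=#  (t=0,i=11, bit5=1)
  nb #..: next=#  (t=0,i=13, bit4=1)
  nb .##: next=#  (t=0,i=3, bit3=1)
  nb .#.: next=.  (t=0,i=12, bit2=0)
  nb ..#: next=#  (t=0,i=2, bit1=1)
  nb ...: next=.  (t=0,i=0, bit0=0)
  bits 10111010 = 186

186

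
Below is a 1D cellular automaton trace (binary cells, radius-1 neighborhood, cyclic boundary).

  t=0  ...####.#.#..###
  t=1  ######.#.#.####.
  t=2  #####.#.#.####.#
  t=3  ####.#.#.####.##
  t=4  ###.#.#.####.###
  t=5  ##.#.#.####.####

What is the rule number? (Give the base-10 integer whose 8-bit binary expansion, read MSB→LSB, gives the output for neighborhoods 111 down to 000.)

187

  nb ###: next=#  (t=0,i=4, bit7=1)
  nb ##.: next=.  (t=0,i=6, bit6=0)
  nb #.#: next=#  (t=0,i=7, bit5=1)
  nb #..: next=#  (t=0,i=0, bit4=1)
  nb .##: next=#  (t=0,i=3, bit3=1)
  nb .#.: next=.  (t=0,i=8, bit2=0)
  nb ..#: next=#  (t=0,i=2, bit1=1)
  nb ...: next=#  (t=0,i=1, bit0=1)
  bits 10111011 = 187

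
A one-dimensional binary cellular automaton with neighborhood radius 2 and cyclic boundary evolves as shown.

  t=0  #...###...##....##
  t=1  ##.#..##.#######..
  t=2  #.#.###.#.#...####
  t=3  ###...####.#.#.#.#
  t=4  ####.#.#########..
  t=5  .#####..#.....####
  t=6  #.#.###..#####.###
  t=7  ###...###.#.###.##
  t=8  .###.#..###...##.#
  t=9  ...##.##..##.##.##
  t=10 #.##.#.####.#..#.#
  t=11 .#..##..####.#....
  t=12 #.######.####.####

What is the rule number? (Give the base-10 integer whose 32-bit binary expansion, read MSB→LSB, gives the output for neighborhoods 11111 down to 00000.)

2133432143

  [31] ##### => .  t=1,i=11
  [30] ####. => #  t=1,i=14
  [29] ###.# => #  t=2,i=0
  [28] ###.. => #  t=0,i=0
  [27] ##.## => #  t=1,i=8
  [26] ##.#. => #  t=1,i=2
  [25] ##..# => #  t=1,i=16
  [24] ##... => #  t=0,i=1
  [23] #.### => .  t=1,i=9
  [22] #.##. => .  t=9,i=6
  [21] #.#.# => #  t=2,i=2
  [20] #.#.. => .  t=1,i=3
  [19] #..## => #  t=1,i=5
  [18] #..#. => .  t=5,i=7
  [17] #...# => .  t=0,i=2
  [16] #.... => #  t=0,i=13
  [15] .#### => #  t=1,i=10
  [14] .###. => .  t=0,i=5
  [13] .##.# => .  t=1,i=1
  [12] .##.. => #  t=0,i=11
  [11] .#.## => .  t=2,i=3
  [10] .#.#. => #  t=2,i=9
  [9] .#..# => #  t=1,i=4
  [8] .#... => #  t=2,i=11
  [7] ..### => .  t=0,i=4
  [6] ..##. => #  t=0,i=10
  [5] ..#.# => .  t=10,i=15
  [4] ..#.. => .  t=5,i=8
  [3] ...## => #  t=0,i=3
  [2] ...#. => #  t=11,i=0
  [1] ....# => #  t=0,i=14
  [0] ..... => #  t=5,i=11
  bits 01111111001010011001011101001111 = 2133432143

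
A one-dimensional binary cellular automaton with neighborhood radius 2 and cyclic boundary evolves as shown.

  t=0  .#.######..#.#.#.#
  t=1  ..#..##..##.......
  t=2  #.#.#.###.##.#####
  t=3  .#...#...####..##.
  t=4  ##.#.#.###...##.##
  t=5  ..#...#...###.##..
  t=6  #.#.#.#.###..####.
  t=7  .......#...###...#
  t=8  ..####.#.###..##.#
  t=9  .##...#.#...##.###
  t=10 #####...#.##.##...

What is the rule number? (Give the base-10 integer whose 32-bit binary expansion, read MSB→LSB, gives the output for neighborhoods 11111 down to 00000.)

2405316763

  #####|#  b31=1 t=0,i=5
  ####.|.  b30=0 t=0,i=7
  ###.#|.  b29=0 t=2,i=0
  ###..|.  b28=0 t=0,i=8
  ##.##|#  b27=1 t=2,i=9
  ##.#.|#  b26=1 t=2,i=1
  ##..#|#  b25=1 t=0,i=9
  ##...|#  b24=1 t=1,i=11
  #.###|.  b23=0 t=0,i=3
  #.##.|#  b22=1 t=2,i=10
  #.#.#|.  b21=0 t=0,i=1
  #.#..|#  b20=1 t=8,i=17
  #..##|#  b19=1 t=1,i=4
  #..#.|#  b18=1 t=0,i=10
  #...#|#  b17=1 t=3,i=3
  #....|.  b16=0 t=1,i=12
  .####|.  b15=0 t=0,i=4
  .###.|.  b14=0 t=2,i=7
  .##.#|#  b13=1 t=2,i=11
  .##..|#  b12=1 t=1,i=6
  .#.##|#  b11=1 t=0,i=2
  .#.#.|.  b10=0 t=0,i=0
  .#..#|.  b9=0 t=1,i=3
  .#...|.  b8=0 t=3,i=2
  ..###|#  b7=1 t=3,i=9
  ..##.|.  b6=0 t=1,i=5
  ..#.#|.  b5=0 t=0,i=11
  ..#..|#  b4=1 t=1,i=2
  ...##|#  b3=1 t=3,i=8
  ...#.|.  b2=0 t=1,i=1
  ....#|#  b1=1 t=1,i=0
  .....|#  b0=1 t=1,i=13
  bits 10001111010111100011100010011011 = 2405316763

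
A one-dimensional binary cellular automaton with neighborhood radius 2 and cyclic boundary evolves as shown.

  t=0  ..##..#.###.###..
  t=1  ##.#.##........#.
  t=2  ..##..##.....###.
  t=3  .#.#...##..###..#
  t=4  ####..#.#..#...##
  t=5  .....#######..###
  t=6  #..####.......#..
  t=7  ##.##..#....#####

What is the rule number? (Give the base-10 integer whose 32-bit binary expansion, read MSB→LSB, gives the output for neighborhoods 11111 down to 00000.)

87332542

  [31] ##### => .  t=4,i=0
  [30] ####. => .  t=4,i=2
  [29] ###.# => .  t=0,i=10
  [28] ###.. => .  t=0,i=14
  [27] ##.## => .  t=0,i=11
  [26] ##.#. => #  t=1,i=2
  [25] ##..# => .  t=0,i=4
  [24] ##... => #  t=0,i=15
  [23] #.### => .  t=0,i=8
  [22] #.##. => .  t=1,i=0
  [21] #.#.# => #  t=1,i=3
  [20] #.#.. => #  t=3,i=3
  [19] #..## => .  t=2,i=5
  [18] #..#. => #  t=0,i=5
  [17] #...# => .  t=2,i=0
  [16] #.... => .  t=0,i=16
  [15] .#### => #  t=4,i=16
  [14] .###. => .  t=0,i=9
  [13] .##.# => .  t=1,i=1
  [12] .##.. => #  t=0,i=3
  [11] .#.## => .  t=0,i=7
  [10] .#.#. => #  t=3,i=0
  [9] .#..# => #  t=4,i=9
  [8] .#... => .  t=3,i=4
  [7] ..### => #  t=2,i=13
  [6] ..##. => .  t=0,i=2
  [5] ..#.# => #  t=0,i=6
  [4] ..#.. => #  t=4,i=11
  [3] ...## => #  t=0,i=1
  [2] ...#. => #  t=1,i=14
  [1] ....# => #  t=0,i=0
  [0] ..... => .  t=1,i=9
  bits 00000101001101001001011010111110 = 87332542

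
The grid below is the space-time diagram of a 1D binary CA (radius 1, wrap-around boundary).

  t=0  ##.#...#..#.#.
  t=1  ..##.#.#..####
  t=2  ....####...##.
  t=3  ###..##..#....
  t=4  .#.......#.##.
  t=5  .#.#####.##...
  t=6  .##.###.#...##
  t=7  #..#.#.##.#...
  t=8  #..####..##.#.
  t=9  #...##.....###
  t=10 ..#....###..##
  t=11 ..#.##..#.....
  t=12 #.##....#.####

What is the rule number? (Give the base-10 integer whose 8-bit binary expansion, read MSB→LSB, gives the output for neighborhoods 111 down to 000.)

  [7] ### => #  t=1,i=11
  [6] ##. => .  t=0,i=1
  [5] #.# => #  t=0,i=2
  [4] #.. => .  t=0,i=4
  [3] .## => .  t=0,i=0
  [2] .#. => #  t=0,i=3
  [1] ..# => .  t=0,i=6
  [0] ... => #  t=0,i=5
  bits 10100101 = 165

165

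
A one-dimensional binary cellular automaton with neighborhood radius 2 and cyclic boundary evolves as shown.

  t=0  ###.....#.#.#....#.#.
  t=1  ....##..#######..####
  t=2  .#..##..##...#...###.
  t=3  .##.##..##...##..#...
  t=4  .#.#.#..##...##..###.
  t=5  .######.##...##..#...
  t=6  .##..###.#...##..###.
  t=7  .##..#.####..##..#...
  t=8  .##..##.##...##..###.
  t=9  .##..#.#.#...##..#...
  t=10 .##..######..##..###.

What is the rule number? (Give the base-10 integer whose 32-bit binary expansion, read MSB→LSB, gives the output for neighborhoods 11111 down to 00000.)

1815191537

  nb #####: next=.  (t=1,i=10, bit31=0)
  nb ####.: next=#  (t=1,i=13, bit30=1)
  nb ###.#: next=#  (t=5,i=6, bit29=1)
  nb ###..: next=.  (t=0,i=2, bit28=0)
  nb ##.##: next=#  (t=3,i=3, bit27=1)
  nb ##.#.: next=#  (t=6,i=8, bit26=1)
  nb ##..#: next=.  (t=1,i=6, bit25=0)
  nb ##...: next=.  (t=0,i=3, bit24=0)
  nb #.###: next=.  (t=0,i=0, bit23=0)
  nb #.##.: next=.  (t=3,i=4, bit22=0)
  nb #.#.#: next=#  (t=0,i=10, bit21=1)
  nb #.#..: next=#  (t=0,i=12, bit20=1)
  nb #..##: next=.  (t=1,i=7, bit19=0)
  nb #..#.: next=.  (t=2,i=0, bit18=0)
  nb #...#: next=.  (t=2,i=11, bit17=0)
  nb #....: next=#  (t=0,i=4, bit16=1)
  nb .####: next=#  (t=1,i=9, bit15=1)
  nb .###.: next=.  (t=0,i=1, bit14=0)
  nb .##.#: next=.  (t=3,i=2, bit13=0)
  nb .##..: next=#  (t=1,i=5, bit12=1)
  nb .#.##: next=#  (t=0,i=20, bit11=1)
  nb .#.#.: next=#  (t=0,i=9, bit10=1)
  nb .#..#: next=#  (t=2,i=2, bit9=1)
  nb .#...: next=#  (t=0,i=13, bit8=1)
  nb ..###: next=#  (t=1,i=8, bit7=1)
  nb ..##.: next=#  (t=1,i=4, bit6=1)
  nb ..#.#: next=#  (t=0,i=8, bit5=1)
  nb ..#..: next=#  (t=2,i=1, bit4=1)
  nb ...##: next=.  (t=1,i=3, bit3=0)
  nb ...#.: next=.  (t=0,i=7, bit2=0)
  nb ....#: next=.  (t=0,i=6, bit1=0)
  nb .....: next=#  (t=0,i=5, bit0=1)
  bits 01101100001100011001111111110001 = 1815191537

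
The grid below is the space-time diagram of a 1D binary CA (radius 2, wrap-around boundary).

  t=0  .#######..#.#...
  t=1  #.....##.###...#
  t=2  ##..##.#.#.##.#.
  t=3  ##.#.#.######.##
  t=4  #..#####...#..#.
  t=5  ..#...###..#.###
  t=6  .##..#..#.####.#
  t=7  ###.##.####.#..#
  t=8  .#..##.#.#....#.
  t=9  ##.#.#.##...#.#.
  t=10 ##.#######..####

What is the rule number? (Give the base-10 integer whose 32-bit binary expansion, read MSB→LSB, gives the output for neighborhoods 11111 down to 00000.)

  [31] ##### => .  t=0,i=3
  [30] ####. => #  t=0,i=6
  [29] ###.# => .  t=3,i=1
  [28] ###.. => #  t=0,i=7
  [27] ##.## => .  t=1,i=8
  [26] ##.#. => .  t=2,i=6
  [25] ##..# => .  t=0,i=8
  [24] ##... => #  t=1,i=1
  [23] #.### => #  t=1,i=9
  [22] #.##. => #  t=2,i=0
  [21] #.#.# => #  t=2,i=7
  [20] #.#.. => .  t=0,i=12
  [19] #..## => #  t=2,i=3
  [18] #..#. => #  t=0,i=9
  [17] #...# => .  t=1,i=13
  [16] #.... => .  t=0,i=14
  [15] .#### => .  t=0,i=2
  [14] .###. => .  t=1,i=10
  [13] .##.# => #  t=1,i=7
  [12] .##.. => #  t=1,i=0
  [11] .#.## => #  t=2,i=10
  [10] .#.#. => #  t=0,i=11
  [9] .#..# => .  t=4,i=1
  [8] .#... => .  t=0,i=13
  [7] ..### => .  t=0,i=1
  [6] ..##. => .  t=1,i=6
  [5] ..#.# => #  t=0,i=10
  [4] ..#.. => #  t=4,i=11
  [3] ...## => #  t=0,i=0
  [2] ...#. => .  t=4,i=10
  [1] ....# => #  t=0,i=15
  [0] ..... => .  t=1,i=3
  bits 01010001111011000011110000111010 = 1374436410

1374436410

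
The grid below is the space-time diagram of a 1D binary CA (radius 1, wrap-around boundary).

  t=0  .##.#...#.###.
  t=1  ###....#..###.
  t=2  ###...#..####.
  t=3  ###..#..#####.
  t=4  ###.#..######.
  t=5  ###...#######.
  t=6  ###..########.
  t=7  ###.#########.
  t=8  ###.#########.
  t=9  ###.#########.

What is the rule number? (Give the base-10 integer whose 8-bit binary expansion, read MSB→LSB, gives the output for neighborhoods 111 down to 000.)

202

  ### -> #   bit 7 = 1  t=0,i=11
  ##. -> #   bit 6 = 1  t=0,i=2
  #.# -> .   bit 5 = 0  t=0,i=3
  #.. -> .   bit 4 = 0  t=0,i=5
  .## -> #   bit 3 = 1  t=0,i=1
  .#. -> .   bit 2 = 0  t=0,i=4
  ..# -> #   bit 1 = 1  t=0,i=0
  ... -> .   bit 0 = 0  t=0,i=6
  bits 11001010 = 202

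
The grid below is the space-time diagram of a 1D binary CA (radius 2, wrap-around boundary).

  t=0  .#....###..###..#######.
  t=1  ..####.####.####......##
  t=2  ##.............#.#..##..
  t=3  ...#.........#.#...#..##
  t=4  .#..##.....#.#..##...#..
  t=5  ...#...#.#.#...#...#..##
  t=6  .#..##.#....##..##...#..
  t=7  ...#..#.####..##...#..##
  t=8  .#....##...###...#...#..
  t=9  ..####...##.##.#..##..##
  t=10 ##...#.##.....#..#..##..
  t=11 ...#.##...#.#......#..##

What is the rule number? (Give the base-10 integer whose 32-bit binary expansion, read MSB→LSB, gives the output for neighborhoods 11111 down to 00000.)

  ##### -> .   bit 31 = 0  t=0,i=18
  ####. -> .   bit 30 = 0  t=0,i=21
  ###.# -> .   bit 29 = 0  t=1,i=5
  ###.. -> #   bit 28 = 1  t=0,i=8
  ##.## -> .   bit 27 = 0  t=1,i=6
  ##.#. -> #   bit 26 = 1  t=6,i=6
  ##..# -> #   bit 25 = 1  t=0,i=9
  ##... -> .   bit 24 = 0  t=1,i=16
  #.### -> .   bit 23 = 0  t=1,i=7
  #.##. -> .   bit 22 = 0  t=9,i=12
  #.#.# -> .   bit 21 = 0  t=5,i=9
  #.#.. -> .   bit 20 = 0  t=2,i=17
  #..## -> #   bit 19 = 1  t=0,i=10
  #..#. -> .   bit 18 = 0  t=0,i=0
  #...# -> #   bit 17 = 1  t=3,i=1
  #.... -> #   bit 16 = 1  t=0,i=3
  .#### -> .   bit 15 = 0  t=0,i=17
  .###. -> #   bit 14 = 1  t=0,i=7
  .##.# -> .   bit 13 = 0  t=6,i=5
  .##.. -> .   bit 12 = 0  t=1,i=23
  .#.## -> #   bit 11 = 1  t=7,i=7
  .#.#. -> .   bit 10 = 0  t=2,i=16
  .#..# -> .   bit 9 = 0  t=2,i=18
  .#... -> #   bit 8 = 1  t=0,i=2
  ..### -> .   bit 7 = 0  t=0,i=6
  ..##. -> .   bit 6 = 0  t=1,i=22
  ..#.# -> #   bit 5 = 1  t=2,i=15
  ..#.. -> .   bit 4 = 0  t=0,i=1
  ...## -> #   bit 3 = 1  t=0,i=5
  ...#. -> .   bit 2 = 0  t=2,i=14
  ....# -> #   bit 1 = 1  t=0,i=4
  ..... -> .   bit 0 = 0  t=1,i=18
  bits 00010110000010110100100100101010 = 369838378

369838378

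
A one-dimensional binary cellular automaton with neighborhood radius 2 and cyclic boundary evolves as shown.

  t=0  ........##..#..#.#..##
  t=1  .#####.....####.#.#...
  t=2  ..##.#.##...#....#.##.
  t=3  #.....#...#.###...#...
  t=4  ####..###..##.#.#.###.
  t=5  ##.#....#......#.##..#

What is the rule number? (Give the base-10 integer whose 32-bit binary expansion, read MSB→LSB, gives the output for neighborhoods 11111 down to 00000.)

2559020817

  nb #####: next=#  (t=1,i=3, bit31=1)
  nb ####.: next=.  (t=1,i=4, bit30=0)
  nb ###.#: next=.  (t=1,i=14, bit29=0)
  nb ###..: next=#  (t=1,i=5, bit28=1)
  nb ##.##: next=#  (t=4,i=21, bit27=1)
  nb ##.#.: next=.  (t=1,i=15, bit26=0)
  nb ##..#: next=.  (t=0,i=10, bit25=0)
  nb ##...: next=.  (t=0,i=0, bit24=0)
  nb #.###: next=#  (t=3,i=12, bit23=1)
  nb #.##.: next=.  (t=2,i=7, bit22=0)
  nb #.#.#: next=.  (t=1,i=16, bit21=0)
  nb #.#..: next=.  (t=0,i=17, bit20=0)
  nb #..##: next=.  (t=0,i=19, bit19=0)
  nb #..#.: next=#  (t=0,i=11, bit18=1)
  nb #...#: next=#  (t=2,i=0, bit17=1)
  nb #....: next=#  (t=0,i=1, bit16=1)
  nb .####: next=#  (t=1,i=2, bit15=1)
  nb .###.: next=.  (t=3,i=13, bit14=0)
  nb .##.#: next=.  (t=2,i=3, bit13=0)
  nb .##..: next=.  (t=0,i=9, bit12=0)
  nb .#.##: next=#  (t=2,i=6, bit11=1)
  nb .#.#.: next=#  (t=0,i=16, bit10=1)
  nb .#..#: next=#  (t=0,i=13, bit9=1)
  nb .#...: next=#  (t=1,i=19, bit8=1)
  nb ..###: next=.  (t=1,i=1, bit7=0)
  nb ..##.: next=.  (t=0,i=8, bit6=0)
  nb ..#.#: next=.  (t=0,i=15, bit5=0)
  nb ..#..: next=#  (t=0,i=12, bit4=1)
  nb ...##: next=.  (t=0,i=7, bit3=0)
  nb ...#.: next=.  (t=2,i=11, bit2=0)
  nb ....#: next=.  (t=0,i=6, bit1=0)
  nb .....: next=#  (t=0,i=2, bit0=1)
  bits 10011000100001111000111100010001 = 2559020817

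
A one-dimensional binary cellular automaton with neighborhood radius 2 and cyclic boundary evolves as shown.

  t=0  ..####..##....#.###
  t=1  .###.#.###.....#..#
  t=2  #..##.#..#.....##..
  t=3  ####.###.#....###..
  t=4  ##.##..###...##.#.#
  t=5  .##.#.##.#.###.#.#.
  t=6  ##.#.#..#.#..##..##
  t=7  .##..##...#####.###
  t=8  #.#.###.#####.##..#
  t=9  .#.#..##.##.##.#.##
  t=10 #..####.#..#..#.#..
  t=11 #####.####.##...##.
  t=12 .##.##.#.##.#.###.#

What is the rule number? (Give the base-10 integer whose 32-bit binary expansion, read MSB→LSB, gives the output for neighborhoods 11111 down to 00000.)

  #####|#  b31=1 t=7,i=12
  ####.|.  b30=0 t=0,i=4
  ###.#|#  b29=1 t=1,i=3
  ###..|#  b28=1 t=0,i=5
  ##.##|#  b27=1 t=3,i=4
  ##.#.|#  b26=1 t=1,i=4
  ##..#|.  b25=0 t=0,i=0
  ##...|.  b24=0 t=0,i=10
  #.###|.  b23=0 t=0,i=16
  #.##.|.  b22=0 t=4,i=3
  #.#.#|.  b21=0 t=1,i=5
  #.#..|#  b20=1 t=2,i=6
  #..##|#  b19=1 t=0,i=1
  #..#.|.  b18=0 t=1,i=17
  #...#|#  b17=1 t=4,i=11
  #....|.  b16=0 t=0,i=11
  .####|#  b15=1 t=0,i=3
  .###.|.  b14=0 t=0,i=17
  .##.#|.  b13=0 t=2,i=4
  .##..|#  b12=1 t=0,i=9
  .#.##|#  b11=1 t=0,i=15
  .#.#.|.  b10=0 t=5,i=16
  .#..#|#  b9=1 t=1,i=16
  .#...|.  b8=0 t=2,i=10
  ..###|#  b7=1 t=0,i=2
  ..##.|#  b6=1 t=0,i=8
  ..#.#|.  b5=0 t=0,i=14
  ..#..|#  b4=1 t=1,i=15
  ...##|#  b3=1 t=2,i=14
  ...#.|.  b2=0 t=0,i=13
  ....#|.  b1=0 t=0,i=12
  .....|.  b0=0 t=1,i=12
  bits 10111100000110101001101011011000 = 3155860184

3155860184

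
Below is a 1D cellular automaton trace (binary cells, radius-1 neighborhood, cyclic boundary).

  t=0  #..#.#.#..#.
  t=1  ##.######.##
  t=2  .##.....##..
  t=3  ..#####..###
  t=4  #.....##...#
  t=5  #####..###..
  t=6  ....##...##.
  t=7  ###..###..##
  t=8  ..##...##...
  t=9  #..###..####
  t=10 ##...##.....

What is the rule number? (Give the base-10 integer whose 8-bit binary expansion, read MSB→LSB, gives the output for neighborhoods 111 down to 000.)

117

  [7] ### => .  t=1,i=0
  [6] ##. => #  t=1,i=1
  [5] #.# => #  t=0,i=4
  [4] #.. => #  t=0,i=1
  [3] .## => .  t=1,i=3
  [2] .#. => #  t=0,i=0
  [1] ..# => .  t=0,i=2
  [0] ... => #  t=2,i=4
  bits 01110101 = 117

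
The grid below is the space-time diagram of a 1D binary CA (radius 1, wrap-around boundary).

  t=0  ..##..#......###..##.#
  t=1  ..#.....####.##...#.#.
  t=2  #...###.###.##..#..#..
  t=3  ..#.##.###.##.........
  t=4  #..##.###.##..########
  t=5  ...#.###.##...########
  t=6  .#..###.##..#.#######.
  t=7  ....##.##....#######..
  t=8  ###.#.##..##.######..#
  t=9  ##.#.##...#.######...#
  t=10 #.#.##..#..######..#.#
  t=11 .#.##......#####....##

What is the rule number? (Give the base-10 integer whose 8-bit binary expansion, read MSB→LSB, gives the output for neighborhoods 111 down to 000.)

  ###|#  b7=1 t=0,i=14
  ##.|.  b6=0 t=0,i=3
  #.#|#  b5=1 t=0,i=20
  #..|.  b4=0 t=0,i=0
  .##|#  b3=1 t=0,i=2
  .#.|.  b2=0 t=0,i=6
  ..#|.  b1=0 t=0,i=1
  ...|#  b0=1 t=0,i=8
  bits 10101001 = 169

169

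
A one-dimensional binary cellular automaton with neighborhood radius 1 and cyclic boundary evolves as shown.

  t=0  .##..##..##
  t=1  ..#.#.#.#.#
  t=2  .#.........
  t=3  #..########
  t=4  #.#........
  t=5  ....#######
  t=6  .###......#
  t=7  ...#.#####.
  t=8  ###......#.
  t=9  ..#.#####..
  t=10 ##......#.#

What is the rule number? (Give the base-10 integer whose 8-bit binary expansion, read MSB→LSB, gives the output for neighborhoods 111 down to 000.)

  ###|.  b7=0 t=3,i=4
  ##.|#  b6=1 t=0,i=2
  #.#|.  b5=0 t=0,i=0
  #..|.  b4=0 t=0,i=3
  .##|.  b3=0 t=0,i=1
  .#.|.  b2=0 t=1,i=2
  ..#|#  b1=1 t=0,i=4
  ...|#  b0=1 t=2,i=3
  bits 01000011 = 67

67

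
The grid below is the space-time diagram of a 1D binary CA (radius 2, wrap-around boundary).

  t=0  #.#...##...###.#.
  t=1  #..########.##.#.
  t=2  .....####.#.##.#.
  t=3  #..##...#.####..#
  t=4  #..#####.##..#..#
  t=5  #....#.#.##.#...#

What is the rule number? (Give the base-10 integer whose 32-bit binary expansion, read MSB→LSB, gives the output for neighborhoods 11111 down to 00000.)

2984737102

  ##### -> #   bit 31 = 1  t=1,i=5
  ####. -> .   bit 30 = 0  t=1,i=9
  ###.# -> #   bit 29 = 1  t=0,i=13
  ###.. -> #   bit 28 = 1  t=3,i=13
  ##.## -> .   bit 27 = 0  t=1,i=11
  ##.#. -> .   bit 26 = 0  t=0,i=14
  ##..# -> .   bit 25 = 0  t=3,i=1
  ##... -> #   bit 24 = 1  t=0,i=8
  #.### -> #   bit 23 = 1  t=3,i=10
  #.##. -> #   bit 22 = 1  t=1,i=12
  #.#.# -> #   bit 21 = 1  t=0,i=0
  #.#.. -> .   bit 20 = 0  t=0,i=2
  #..## -> .   bit 19 = 0  t=1,i=2
  #..#. -> #   bit 18 = 1  t=4,i=12
  #...# -> #   bit 17 = 1  t=0,i=4
  #.... -> #   bit 16 = 1  t=2,i=0
  .#### -> .   bit 15 = 0  t=1,i=4
  .###. -> #   bit 14 = 1  t=0,i=12
  .##.# -> #   bit 13 = 1  t=1,i=13
  .##.. -> #   bit 12 = 1  t=0,i=7
  .#.## -> #   bit 11 = 1  t=2,i=11
  .#.#. -> .   bit 10 = 0  t=0,i=1
  .#..# -> .   bit 9 = 0  t=1,i=1
  .#... -> #   bit 8 = 1  t=0,i=3
  ..### -> .   bit 7 = 0  t=0,i=11
  ..##. -> #   bit 6 = 1  t=0,i=6
  ..#.# -> .   bit 5 = 0  t=3,i=8
  ..#.. -> .   bit 4 = 0  t=4,i=13
  ...## -> #   bit 3 = 1  t=0,i=5
  ...#. -> #   bit 2 = 1  t=3,i=7
  ....# -> #   bit 1 = 1  t=2,i=3
  ..... -> .   bit 0 = 0  t=2,i=1
  bits 10110001111001110111100101001110 = 2984737102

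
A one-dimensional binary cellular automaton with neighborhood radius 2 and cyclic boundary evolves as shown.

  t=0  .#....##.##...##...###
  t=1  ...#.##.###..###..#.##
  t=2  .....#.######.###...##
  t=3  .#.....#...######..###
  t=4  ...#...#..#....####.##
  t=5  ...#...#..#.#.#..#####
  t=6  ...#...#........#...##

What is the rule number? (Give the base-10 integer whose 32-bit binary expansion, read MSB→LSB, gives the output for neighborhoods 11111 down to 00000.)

2060013656

  [31] ##### => .  t=2,i=9
  [30] ####. => #  t=2,i=11
  [29] ###.# => #  t=0,i=21
  [28] ###.. => #  t=1,i=10
  [27] ##.## => #  t=0,i=8
  [26] ##.#. => .  t=0,i=0
  [25] ##..# => #  t=1,i=11
  [24] ##... => .  t=0,i=11
  [23] #.### => #  t=1,i=8
  [22] #.##. => #  t=0,i=9
  [21] #.#.# => .  t=5,i=12
  [20] #.#.. => .  t=0,i=1
  [19] #..## => #  t=1,i=12
  [18] #..#. => .  t=1,i=17
  [17] #...# => .  t=0,i=12
  [16] #.... => #  t=0,i=3
  [15] .#### => .  t=2,i=8
  [14] .###. => #  t=0,i=20
  [13] .##.# => .  t=0,i=7
  [12] .##.. => #  t=0,i=10
  [11] .#.## => .  t=1,i=4
  [10] .#.#. => .  t=5,i=11
  [9] .#..# => .  t=4,i=8
  [8] .#... => .  t=0,i=2
  [7] ..### => .  t=0,i=19
  [6] ..##. => #  t=0,i=6
  [5] ..#.# => .  t=1,i=3
  [4] ..#.. => #  t=3,i=7
  [3] ...## => #  t=0,i=5
  [2] ...#. => .  t=1,i=2
  [1] ....# => .  t=0,i=4
  [0] ..... => .  t=2,i=2
  bits 01111010110010010101000001011000 = 2060013656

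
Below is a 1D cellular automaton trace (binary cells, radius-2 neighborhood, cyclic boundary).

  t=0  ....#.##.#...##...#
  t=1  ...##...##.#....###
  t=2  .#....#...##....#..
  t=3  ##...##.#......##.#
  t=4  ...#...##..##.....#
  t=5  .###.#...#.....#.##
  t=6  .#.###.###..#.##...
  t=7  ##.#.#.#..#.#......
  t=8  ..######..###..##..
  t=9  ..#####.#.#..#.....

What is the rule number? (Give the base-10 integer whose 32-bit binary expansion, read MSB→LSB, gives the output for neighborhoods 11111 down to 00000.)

3870459061

  #####|#  b31=1 t=8,i=4
  ####.|#  b30=1 t=8,i=6
  ###.#|#  b29=1 t=5,i=3
  ###..|.  b28=0 t=1,i=18
  ##.##|.  b27=0 t=3,i=17
  ##.#.|#  b26=1 t=0,i=8
  ##..#|#  b25=1 t=4,i=9
  ##...|.  b24=0 t=0,i=15
  #.###|#  b23=1 t=3,i=18
  #.##.|.  b22=0 t=0,i=6
  #.#.#|#  b21=1 t=7,i=3
  #.#..|#  b20=1 t=0,i=9
  #..##|.  b19=0 t=4,i=10
  #..#.|.  b18=0 t=6,i=11
  #...#|#  b17=1 t=0,i=11
  #....|.  b16=0 t=0,i=1
  .####|#  b15=1 t=8,i=3
  .###.|.  b14=0 t=1,i=17
  .##.#|.  b13=0 t=0,i=7
  .##..|.  b12=0 t=0,i=14
  .#.##|.  b11=0 t=0,i=5
  .#.#.|#  b10=1 t=7,i=4
  .#..#|.  b9=0 t=7,i=8
  .#...|.  b8=0 t=0,i=0
  ..###|#  b7=1 t=1,i=16
  ..##.|.  b6=0 t=0,i=13
  ..#.#|#  b5=1 t=0,i=4
  ..#..|#  b4=1 t=0,i=18
  ...##|.  b3=0 t=0,i=12
  ...#.|#  b2=1 t=0,i=3
  ....#|.  b1=0 t=0,i=2
  .....|#  b0=1 t=3,i=11
  bits 11100110101100101000010010110101 = 3870459061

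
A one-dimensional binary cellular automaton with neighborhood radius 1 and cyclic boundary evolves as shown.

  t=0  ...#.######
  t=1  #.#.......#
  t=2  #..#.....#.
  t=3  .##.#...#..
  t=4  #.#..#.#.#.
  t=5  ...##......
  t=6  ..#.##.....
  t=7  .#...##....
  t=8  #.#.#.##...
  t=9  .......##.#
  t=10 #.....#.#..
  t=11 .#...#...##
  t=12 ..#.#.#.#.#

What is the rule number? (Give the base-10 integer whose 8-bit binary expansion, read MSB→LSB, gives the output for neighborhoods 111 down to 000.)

82

  ###|.  b7=0 t=0,i=6
  ##.|#  b6=1 t=0,i=10
  #.#|.  b5=0 t=0,i=4
  #..|#  b4=1 t=0,i=0
  .##|.  b3=0 t=0,i=5
  .#.|.  b2=0 t=0,i=3
  ..#|#  b1=1 t=0,i=2
  ...|.  b0=0 t=0,i=1
  bits 01010010 = 82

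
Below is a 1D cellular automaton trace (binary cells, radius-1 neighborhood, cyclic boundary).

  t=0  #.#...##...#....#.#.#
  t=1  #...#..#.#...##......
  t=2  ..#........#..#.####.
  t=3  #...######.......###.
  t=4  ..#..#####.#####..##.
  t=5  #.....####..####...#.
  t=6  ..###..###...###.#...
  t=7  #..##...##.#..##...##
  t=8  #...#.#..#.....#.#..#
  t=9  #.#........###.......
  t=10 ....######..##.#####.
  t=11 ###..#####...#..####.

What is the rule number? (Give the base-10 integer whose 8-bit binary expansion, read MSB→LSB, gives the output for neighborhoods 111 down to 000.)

  nb ###: next=#  (t=2,i=17, bit7=1)
  nb ##.: next=#  (t=0,i=0, bit6=1)
  nb #.#: next=.  (t=0,i=1, bit5=0)
  nb #..: next=.  (t=0,i=3, bit4=0)
  nb .##: next=.  (t=0,i=6, bit3=0)
  nb .#.: next=.  (t=0,i=2, bit2=0)
  nb ..#: next=.  (t=0,i=5, bit1=0)
  nb ...: next=#  (t=0,i=4, bit0=1)
  bits 11000001 = 193

193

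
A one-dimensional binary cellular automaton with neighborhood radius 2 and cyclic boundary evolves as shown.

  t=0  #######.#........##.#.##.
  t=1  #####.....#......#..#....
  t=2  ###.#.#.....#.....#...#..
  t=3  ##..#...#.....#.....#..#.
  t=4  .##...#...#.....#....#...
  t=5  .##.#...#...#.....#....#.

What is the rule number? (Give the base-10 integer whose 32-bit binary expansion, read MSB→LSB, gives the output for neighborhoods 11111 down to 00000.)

2460209856

  nb #####: next=#  (t=0,i=2, bit31=1)
  nb ####.: next=.  (t=0,i=5, bit30=0)
  nb ###.#: next=.  (t=0,i=6, bit29=0)
  nb ###..: next=#  (t=1,i=4, bit28=1)
  nb ##.##: next=.  (t=0,i=24, bit27=0)
  nb ##.#.: next=.  (t=0,i=7, bit26=0)
  nb ##..#: next=#  (t=3,i=2, bit25=1)
  nb ##...: next=.  (t=1,i=5, bit24=0)
  nb #.###: next=#  (t=0,i=0, bit23=1)
  nb #.##.: next=.  (t=0,i=22, bit22=0)
  nb #.#.#: next=#  (t=0,i=20, bit21=1)
  nb #.#..: next=.  (t=0,i=8, bit20=0)
  nb #..##: next=.  (t=2,i=24, bit19=0)
  nb #..#.: next=.  (t=1,i=19, bit18=0)
  nb #...#: next=#  (t=2,i=20, bit17=1)
  nb #....: next=#  (t=0,i=10, bit16=1)
  nb .####: next=#  (t=0,i=1, bit15=1)
  nb .###.: next=#  (t=2,i=1, bit14=1)
  nb .##.#: next=.  (t=0,i=18, bit13=0)
  nb .##..: next=#  (t=3,i=1, bit12=1)
  nb .#.##: next=.  (t=0,i=21, bit11=0)
  nb .#.#.: next=.  (t=2,i=5, bit10=0)
  nb .#..#: next=#  (t=1,i=18, bit9=1)
  nb .#...: next=.  (t=0,i=9, bit8=0)
  nb ..###: next=#  (t=1,i=0, bit7=1)
  nb ..##.: next=#  (t=0,i=17, bit6=1)
  nb ..#.#: next=.  (t=3,i=23, bit5=0)
  nb ..#..: next=.  (t=1,i=10, bit4=0)
  nb ...##: next=.  (t=0,i=16, bit3=0)
  nb ...#.: next=.  (t=1,i=9, bit2=0)
  nb ....#: next=.  (t=0,i=15, bit1=0)
  nb .....: next=.  (t=0,i=11, bit0=0)
  bits 10010010101000111101001011000000 = 2460209856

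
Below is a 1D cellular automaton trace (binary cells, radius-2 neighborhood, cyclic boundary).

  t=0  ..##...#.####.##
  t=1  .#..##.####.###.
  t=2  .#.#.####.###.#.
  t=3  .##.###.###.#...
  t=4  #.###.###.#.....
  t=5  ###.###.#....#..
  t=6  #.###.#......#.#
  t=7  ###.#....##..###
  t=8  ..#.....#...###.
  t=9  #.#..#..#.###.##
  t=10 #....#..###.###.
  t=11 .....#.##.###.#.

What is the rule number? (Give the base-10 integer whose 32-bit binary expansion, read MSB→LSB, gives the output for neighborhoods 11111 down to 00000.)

  nb #####: next=.  (t=7,i=0, bit31=0)
  nb ####.: next=.  (t=0,i=11, bit30=0)
  nb ###.#: next=#  (t=0,i=12, bit29=1)
  nb ###..: next=#  (t=1,i=14, bit28=1)
  nb ##.##: next=#  (t=0,i=13, bit27=1)
  nb ##.#.: next=.  (t=2,i=13, bit26=0)
  nb ##..#: next=.  (t=0,i=0, bit25=0)
  nb ##...: next=#  (t=0,i=4, bit24=1)
  nb #.###: next=#  (t=0,i=9, bit23=1)
  nb #.##.: next=#  (t=0,i=14, bit22=1)
  nb #.#.#: next=.  (t=2,i=3, bit21=0)
  nb #.#..: next=.  (t=2,i=14, bit20=0)
  nb #..##: next=#  (t=0,i=1, bit19=1)
  nb #..#.: next=.  (t=1,i=0, bit18=0)
  nb #...#: next=#  (t=0,i=5, bit17=1)
  nb #....: next=.  (t=3,i=14, bit16=0)
  nb .####: next=#  (t=0,i=10, bit15=1)
  nb .###.: next=.  (t=1,i=13, bit14=0)
  nb .##.#: next=#  (t=1,i=5, bit13=1)
  nb .##..: next=.  (t=0,i=3, bit12=0)
  nb .#.##: next=#  (t=0,i=8, bit11=1)
  nb .#.#.: next=#  (t=2,i=2, bit10=1)
  nb .#..#: next=.  (t=1,i=2, bit9=0)
  nb .#...: next=.  (t=3,i=13, bit8=0)
  nb ..###: next=#  (t=5,i=0, bit7=1)
  nb ..##.: next=.  (t=0,i=2, bit6=0)
  nb ..#.#: next=#  (t=0,i=7, bit5=1)
  nb ..#..: next=#  (t=1,i=1, bit4=1)
  nb ...##: next=#  (t=3,i=0, bit3=1)
  nb ...#.: next=.  (t=0,i=6, bit2=0)
  nb ....#: next=.  (t=3,i=15, bit1=0)
  nb .....: next=#  (t=4,i=13, bit0=1)
  bits 00111001110010101010110010111001 = 969583801

969583801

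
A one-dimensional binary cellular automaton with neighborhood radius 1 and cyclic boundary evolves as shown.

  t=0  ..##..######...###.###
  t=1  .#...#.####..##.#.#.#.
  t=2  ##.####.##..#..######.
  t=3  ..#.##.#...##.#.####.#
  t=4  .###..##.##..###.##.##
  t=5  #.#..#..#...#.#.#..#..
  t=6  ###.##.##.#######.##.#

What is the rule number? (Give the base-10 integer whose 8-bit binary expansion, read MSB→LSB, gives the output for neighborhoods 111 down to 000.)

  ###|#  b7=1 t=0,i=7
  ##.|.  b6=0 t=0,i=3
  #.#|#  b5=1 t=0,i=18
  #..|.  b4=0 t=0,i=0
  .##|.  b3=0 t=0,i=2
  .#.|#  b2=1 t=1,i=1
  ..#|#  b1=1 t=0,i=1
  ...|#  b0=1 t=0,i=13
  bits 10100111 = 167

167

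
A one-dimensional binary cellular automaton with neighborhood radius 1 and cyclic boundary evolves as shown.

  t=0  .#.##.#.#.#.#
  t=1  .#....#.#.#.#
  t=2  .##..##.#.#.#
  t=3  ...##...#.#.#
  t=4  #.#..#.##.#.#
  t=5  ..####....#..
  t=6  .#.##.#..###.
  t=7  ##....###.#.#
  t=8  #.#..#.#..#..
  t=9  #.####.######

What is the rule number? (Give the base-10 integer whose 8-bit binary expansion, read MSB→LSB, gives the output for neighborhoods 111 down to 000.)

  [7] ### => #  t=5,i=3
  [6] ##. => .  t=0,i=4
  [5] #.# => .  t=0,i=0
  [4] #.. => #  t=1,i=2
  [3] .## => .  t=0,i=3
  [2] .#. => #  t=0,i=1
  [1] ..# => #  t=1,i=5
  [0] ... => .  t=1,i=3
  bits 10010110 = 150

150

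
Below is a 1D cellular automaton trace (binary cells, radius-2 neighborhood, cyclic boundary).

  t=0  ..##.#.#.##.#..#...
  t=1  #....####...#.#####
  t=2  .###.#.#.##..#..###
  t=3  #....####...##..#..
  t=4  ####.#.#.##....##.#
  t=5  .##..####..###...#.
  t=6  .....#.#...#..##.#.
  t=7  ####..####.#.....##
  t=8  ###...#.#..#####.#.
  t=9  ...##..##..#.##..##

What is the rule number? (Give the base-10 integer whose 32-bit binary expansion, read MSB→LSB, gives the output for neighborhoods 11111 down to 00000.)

  [31] ##### => #  t=1,i=16
  [30] ####. => #  t=1,i=7
  [29] ###.# => .  t=2,i=3
  [28] ###.. => .  t=1,i=0
  [27] ##.## => #  t=2,i=0
  [26] ##.#. => .  t=0,i=4
  [25] ##..# => .  t=2,i=11
  [24] ##... => #  t=1,i=1
  [23] #.### => .  t=1,i=14
  [22] #.##. => .  t=0,i=9
  [21] #.#.# => #  t=0,i=5
  [20] #.#.. => #  t=0,i=12
  [19] #..## => .  t=2,i=15
  [18] #..#. => #  t=0,i=14
  [17] #...# => #  t=1,i=10
  [16] #.... => #  t=0,i=17
  [15] .#### => .  t=1,i=6
  [14] .###. => .  t=2,i=2
  [13] .##.# => .  t=0,i=3
  [12] .##.. => .  t=2,i=10
  [11] .#.## => #  t=0,i=8
  [10] .#.#. => #  t=0,i=6
  [9] .#..# => .  t=0,i=13
  [8] .#... => #  t=0,i=16
  [7] ..### => #  t=1,i=5
  [6] ..##. => .  t=0,i=2
  [5] ..#.# => .  t=1,i=12
  [4] ..#.. => #  t=0,i=15
  [3] ...## => .  t=0,i=1
  [2] ...#. => .  t=1,i=11
  [1] ....# => #  t=0,i=0
  [0] ..... => #  t=0,i=18
  bits 11001001001101110000110110010011 = 3375828371

3375828371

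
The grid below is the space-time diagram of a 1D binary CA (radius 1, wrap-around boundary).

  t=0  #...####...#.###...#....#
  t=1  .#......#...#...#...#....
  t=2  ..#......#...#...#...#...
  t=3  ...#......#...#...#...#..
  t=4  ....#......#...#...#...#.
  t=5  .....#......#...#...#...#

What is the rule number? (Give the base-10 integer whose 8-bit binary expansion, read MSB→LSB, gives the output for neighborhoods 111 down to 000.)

  ###|.  b7=0 t=0,i=5
  ##.|.  b6=0 t=0,i=0
  #.#|#  b5=1 t=0,i=12
  #..|#  b4=1 t=0,i=1
  .##|.  b3=0 t=0,i=4
  .#.|.  b2=0 t=0,i=11
  ..#|.  b1=0 t=0,i=3
  ...|.  b0=0 t=0,i=2
  bits 00110000 = 48

48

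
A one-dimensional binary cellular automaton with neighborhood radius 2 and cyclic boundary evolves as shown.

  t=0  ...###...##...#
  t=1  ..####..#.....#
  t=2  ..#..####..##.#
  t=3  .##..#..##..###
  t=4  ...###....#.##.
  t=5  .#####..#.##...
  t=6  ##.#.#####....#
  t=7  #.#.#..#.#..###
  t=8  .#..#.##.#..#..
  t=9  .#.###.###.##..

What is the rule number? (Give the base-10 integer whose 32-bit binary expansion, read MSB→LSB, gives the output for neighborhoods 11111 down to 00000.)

2517919931

  #####|#  b31=1 t=5,i=3
  ####.|.  b30=0 t=1,i=4
  ###.#|.  b29=0 t=3,i=14
  ###..|#  b28=1 t=0,i=5
  ##.##|.  b27=0 t=3,i=0
  ##.#.|#  b26=1 t=2,i=13
  ##..#|#  b25=1 t=1,i=6
  ##...|.  b24=0 t=0,i=6
  #.###|.  b23=0 t=6,i=5
  #.##.|.  b22=0 t=3,i=1
  #.#.#|.  b21=0 t=6,i=3
  #.#..|#  b20=1 t=2,i=14
  #..##|.  b19=0 t=1,i=1
  #..#.|#  b18=1 t=1,i=7
  #...#|.  b17=0 t=0,i=1
  #....|.  b16=0 t=1,i=10
  .####|.  b15=0 t=1,i=3
  .###.|#  b14=1 t=0,i=4
  .##.#|#  b13=1 t=2,i=12
  .##..|.  b12=0 t=0,i=10
  .#.##|#  b11=1 t=4,i=11
  .#.#.|.  b10=0 t=7,i=3
  .#..#|.  b9=0 t=1,i=0
  .#...|.  b8=0 t=0,i=0
  ..###|#  b7=1 t=0,i=3
  ..##.|.  b6=0 t=0,i=9
  ..#.#|#  b5=1 t=4,i=10
  ..#..|#  b4=1 t=0,i=14
  ...##|#  b3=1 t=0,i=2
  ...#.|.  b2=0 t=0,i=13
  ....#|#  b1=1 t=1,i=12
  .....|#  b0=1 t=1,i=11
  bits 10010110000101000110100010111011 = 2517919931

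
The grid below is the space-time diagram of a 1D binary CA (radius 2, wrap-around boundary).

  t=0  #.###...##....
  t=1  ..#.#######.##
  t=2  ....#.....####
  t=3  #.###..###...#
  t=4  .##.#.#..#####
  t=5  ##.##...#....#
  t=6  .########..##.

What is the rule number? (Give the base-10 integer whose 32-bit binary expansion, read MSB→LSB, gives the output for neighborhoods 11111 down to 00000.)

  ##### -> .   bit 31 = 0  t=1,i=6
  ####. -> .   bit 30 = 0  t=1,i=9
  ###.# -> #   bit 29 = 1  t=1,i=10
  ###.. -> #   bit 28 = 1  t=0,i=4
  ##.## -> #   bit 27 = 1  t=1,i=11
  ##.#. -> #   bit 26 = 1  t=4,i=3
  ##..# -> .   bit 25 = 0  t=1,i=0
  ##... -> #   bit 24 = 1  t=0,i=5
  #.### -> #   bit 23 = 1  t=0,i=2
  #.##. -> #   bit 22 = 1  t=1,i=12
  #.#.# -> #   bit 21 = 1  t=4,i=4
  #.#.. -> .   bit 20 = 0  t=4,i=6
  #..## -> #   bit 19 = 1  t=3,i=6
  #..#. -> .   bit 18 = 0  t=1,i=1
  #...# -> #   bit 17 = 1  t=0,i=6
  #.... -> .   bit 16 = 0  t=0,i=11
  .#### -> .   bit 15 = 0  t=1,i=5
  .###. -> .   bit 14 = 0  t=0,i=3
  .##.# -> .   bit 13 = 0  t=3,i=0
  .##.. -> #   bit 12 = 1  t=0,i=9
  .#.## -> .   bit 11 = 0  t=0,i=1
  .#.#. -> .   bit 10 = 0  t=4,i=5
  .#..# -> .   bit 9 = 0  t=4,i=7
  .#... -> .   bit 8 = 0  t=2,i=5
  ..### -> .   bit 7 = 0  t=2,i=10
  ..##. -> #   bit 6 = 1  t=0,i=8
  ..#.# -> .   bit 5 = 0  t=0,i=0
  ..#.. -> #   bit 4 = 1  t=2,i=4
  ...## -> #   bit 3 = 1  t=0,i=7
  ...#. -> #   bit 2 = 1  t=0,i=13
  ....# -> #   bit 1 = 1  t=0,i=12
  ..... -> #   bit 0 = 1  t=2,i=7
  bits 00111101111010100001000001011111 = 1038749791

1038749791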